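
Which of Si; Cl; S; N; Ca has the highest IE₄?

N

Consider each +3 ion: Si³⁺ still has 1 valence electron; Cl³⁺ still has 4 valence electrons; S³⁺ still has 3 valence electrons; N³⁺ still has 2 valence electrons; Ca³⁺ is already 1 electron into the core.
Usually core removal costs more than valence removal, but here the competition is close: a tightly held n=2 valence electron can cost more to remove than an n=3 core electron, so the actual values have to decide it.
Valence configurations: Si³⁺ [Ne]3s¹, Cl³⁺ [Ne]3s²3p², S³⁺ [Ne]3s²3p¹, N³⁺ [He]2s².
Tabulated IE_4 (kJ/mol): Si 4356, Cl 5159, S 4556, N 7475, Ca 6491.
So the fourth ionization energies run Si < S < Cl < Ca < N.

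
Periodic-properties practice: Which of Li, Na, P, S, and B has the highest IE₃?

After 2 electrons have been removed, what remains? Li²⁺ is already 1 electron into the core; Na²⁺ is already 1 electron into the core; P²⁺ still has 3 valence electrons; S²⁺ still has 4 valence electrons; B²⁺ still has 1 valence electron.
Core electrons are held far more tightly than valence electrons, so Na and Li top the IE_3 order.
Valence configurations: P²⁺ [Ne]3s²3p¹, S²⁺ [Ne]3s²3p², B²⁺ [He]2s¹.
Tabulated IE_3 (kJ/mol): Li 11815, Na 6910, P 2914, S 3357, B 3660.
Overall IE_3 order: P < S < B < Na < Li.

Li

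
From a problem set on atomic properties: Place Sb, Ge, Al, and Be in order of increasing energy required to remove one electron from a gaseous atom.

Removing the outermost electron gets harder across a period and easier down a group.
These sit on a diagonal, where the across-period and down-group effects partly cancel.
Ge > Al: the two effects oppose for this pair; the across-period effect wins (762 vs 578 kJ/mol).
Sb > Ge: period and group pull opposite ways; the across-period shift dominates (831 vs 762 kJ/mol).
Be > Sb: period and group pull opposite ways; the down-group shift dominates (900 vs 831 kJ/mol).
Approximate values (kJ/mol): Be 900, Al 578, Ge 762, Sb 831.
So from lowest to highest: Al < Ge < Sb < Be.

Al < Ge < Sb < Be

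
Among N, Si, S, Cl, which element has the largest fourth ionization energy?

N

After 3 electrons have been removed, what remains? N³⁺ still has 2 valence electrons; Si³⁺ still has 1 valence electron; S³⁺ still has 3 valence electrons; Cl³⁺ still has 4 valence electrons.
All are still removing valence electrons, so compare the +3 ions as you would atoms: IE_4 generally rises across a period (higher Z_eff) and falls down a group (larger shell), subject to the usual subshell exceptions.
Valence configurations: N³⁺ [He]2s², Si³⁺ [Ne]3s¹, S³⁺ [Ne]3s²3p¹, Cl³⁺ [Ne]3s²3p².
The numbers (kJ/mol): N 7475, Si 4356, S 4556, Cl 5159.
So the fourth ionization energies run Si < S < Cl < N.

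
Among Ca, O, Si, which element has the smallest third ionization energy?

Consider each +2 ion: Ca²⁺ is the bare [Ar] core; O²⁺ still has 4 valence electrons; Si²⁺ still has 2 valence electrons.
Usually core removal costs more than valence removal, but here the competition is close: a tightly held n=2 valence electron can cost more to remove than an n=3 core electron, so the actual values have to decide it.
Valence configurations: O²⁺ [He]2s²2p², Si²⁺ [Ne]3s².
Tabulated IE_3 (kJ/mol): Ca 4912, O 5300, Si 3232.
Hence IE_3: Si < Ca < O.

Si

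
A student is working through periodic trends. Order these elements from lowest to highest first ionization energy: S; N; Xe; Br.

N is in period 2, group 15; S is in period 3, group 16; Br is in period 4, group 17; Xe is in period 5, group 18.
Removing the outermost electron gets harder across a period and easier down a group.
These sit on a diagonal, where the across-period and down-group effects partly cancel.
Br > S: the two effects oppose for this pair; the across-period effect wins (1140 vs 1000 kJ/mol).
Xe > Br: the two effects oppose for this pair; the across-period effect wins (1170 vs 1140 kJ/mol).
N > Xe: the two effects oppose for this pair; the down-group effect wins (1402 vs 1170 kJ/mol).
For reference (kJ/mol): N 1402, S 1000, Br 1140, Xe 1170.
So from lowest to highest: S < Br < Xe < N.

S < Br < Xe < N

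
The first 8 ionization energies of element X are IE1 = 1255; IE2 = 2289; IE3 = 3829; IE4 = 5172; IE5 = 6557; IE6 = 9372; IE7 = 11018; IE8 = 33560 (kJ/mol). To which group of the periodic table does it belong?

Look for the largest jump between consecutive ionization energies: IE8/IE7 ≈ 3.0, far larger than any earlier ratio.
That jump marks the point where a core electron is being removed. So the atom has 7 valence electrons.
A main-group element with 7 valence electrons is in group 17.

Group 17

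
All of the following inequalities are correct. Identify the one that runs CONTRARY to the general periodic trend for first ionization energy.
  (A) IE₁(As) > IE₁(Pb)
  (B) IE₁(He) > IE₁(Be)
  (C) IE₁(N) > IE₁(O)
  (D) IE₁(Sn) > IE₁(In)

(C)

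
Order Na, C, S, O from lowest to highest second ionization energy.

The second ionization energy removes an electron from the +1 ion. For each element: Na⁺ is the bare [Ne] core; C⁺ still has 3 valence electrons; S⁺ still has 5 valence electrons; O⁺ still has 5 valence electrons.
Core electrons are held far more tightly than valence electrons, so Na tops the IE_2 order.
Valence configurations: C⁺ [He]2s²2p¹, S⁺ [Ne]3s²3p³, O⁺ [He]2s²2p³.
The numbers (kJ/mol): Na 4562, C 2353, S 2252, O 3388.
Hence IE_2: S < C < O < Na.

S, C, O, Na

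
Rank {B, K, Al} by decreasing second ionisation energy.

K > B > Al

Consider each +1 ion: B⁺ still has 2 valence electrons; K⁺ is the bare [Ar] core; Al⁺ still has 2 valence electrons.
Pulling an electron out of a noble-gas core costs far more than removing a remaining valence electron, so K sits at the high end of IE_2.
Valence configurations: B⁺ [He]2s², Al⁺ [Ne]3s².
Approximate IE_2 values (kJ/mol): B 2427, K 3052, Al 1817.
Hence IE_2: Al < B < K.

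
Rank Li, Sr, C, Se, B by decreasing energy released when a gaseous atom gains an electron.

Li is in period 2, group 1; B is in period 2, group 13; C is in period 2, group 14; Se is in period 4, group 16; Sr is in period 5, group 2.
EA tends to increase across a period and decrease down a group, though the pattern is less regular than for IE or radius.
Neither a single period nor a single group — weigh both effects.
B > Sr: relative to Sr, both the across-period and down-group shifts push B's electron affinity up.
Li > B: this pair runs against the simple trend — see the exception note.
C > Li: both are in period 2; the period trend gives C the larger value.
Se > C: period and group pull opposite ways; the across-period shift dominates (195 vs 122 kJ/mol).
Note the exception: Li has a higher electron affinity than B, contrary to the simple trend — B's ns²np¹ configuration gives only a small electron affinity — the sparsely filled np subshell binds an added electron weakly.
For reference (kJ/mol): Li 60, B 27, C 122, Se 195, Sr 5.
So from highest to lowest: Se > C > Li > B > Sr.

Se > C > Li > B > Sr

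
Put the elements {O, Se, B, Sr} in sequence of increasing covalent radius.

Across a period the added protons contract the valence shell; down a group each new principal shell makes the atom larger.
These span different periods and groups, so the two trends combine.
B > O: B lies to the left of O in period 2, so the across-period effect alone puts B larger.
Se > B: period and group pull opposite ways; the down-group shift dominates (116 vs 85 pm).
Sr > Se: both effects reinforce here, so Sr is clearly the larger of the two.
Tabulated atomic radius (pm): B 85, O 63, Se 116, Sr 185.
So from smallest to largest: O < B < Se < Sr.

O < B < Se < Sr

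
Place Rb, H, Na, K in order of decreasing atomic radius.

Rb > K > Na > H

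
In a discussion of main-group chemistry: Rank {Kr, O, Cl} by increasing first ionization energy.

Cl < O < Kr

O is in period 2, group 16; Cl is in period 3, group 17; Kr is in period 4, group 18.
Across a period the outer electron is held more tightly (higher IE₁); down a group it sits in a higher shell, more shielded, and comes off more easily.
These sit on a diagonal, where the across-period and down-group effects partly cancel.
O > Cl: the two effects oppose for this pair; the down-group effect wins (1314 vs 1251 kJ/mol).
Kr > O: the two effects oppose for this pair; the across-period effect wins (1351 vs 1314 kJ/mol).
For reference (kJ/mol): O 1314, Cl 1251, Kr 1351.
So from lowest to highest: Cl < O < Kr.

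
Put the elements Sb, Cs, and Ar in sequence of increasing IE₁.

Cs < Sb < Ar

Ar is in period 3, group 18; Sb is in period 5, group 15; Cs is in period 6, group 1.
Across a period the outer electron is held more tightly (higher IE₁); down a group it sits in a higher shell, more shielded, and comes off more easily.
Neither a single period nor a single group — weigh both effects.
Sb > Cs: relative to Cs, both the across-period and down-group shifts push Sb's first ionization energy up.
Ar > Sb: relative to Sb, both the across-period and down-group shifts push Ar's first ionization energy up.
Approximate values (kJ/mol): Ar 1521, Sb 831, Cs 376.
So from lowest to highest: Cs < Sb < Ar.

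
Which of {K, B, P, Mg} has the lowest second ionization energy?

The second ionization energy removes an electron from the +1 ion. For each element: K⁺ is the bare [Ar] core; B⁺ still has 2 valence electrons; P⁺ still has 4 valence electrons; Mg⁺ still has 1 valence electron.
Breaking into a closed-shell core is much more expensive than removing a leftover valence electron — K has the largest IE_2 here.
Valence configurations: B⁺ [He]2s², P⁺ [Ne]3s²3p², Mg⁺ [Ne]3s¹.
Approximate IE_2 values (kJ/mol): K 3052, B 2427, P 1907, Mg 1451.
So the second ionization energies run Mg < P < B < K.

Mg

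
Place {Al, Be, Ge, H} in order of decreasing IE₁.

H, Be, Ge, Al

Across a period the outer electron is held more tightly (higher IE₁); down a group it sits in a higher shell, more shielded, and comes off more easily.
These sit on a diagonal, where the across-period and down-group effects partly cancel.
Ge > Al: the two effects oppose for this pair; the across-period effect wins (762 vs 578 kJ/mol).
Be > Ge: period and group pull opposite ways; the down-group shift dominates (900 vs 762 kJ/mol).
H > Be: period and group pull opposite ways; the down-group shift dominates (1312 vs 900 kJ/mol).
Approximate values (kJ/mol): H 1312, Be 900, Al 578, Ge 762.
So from highest to lowest: H > Be > Ge > Al.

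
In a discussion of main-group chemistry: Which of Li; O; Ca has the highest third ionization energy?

Li

IE_3 is the cost of taking one more electron from the +2 cation: Li²⁺ is already 1 electron into the core; O²⁺ still has 4 valence electrons; Ca²⁺ is the bare [Ar] core.
Usually core removal costs more than valence removal, but here the competition is close: a tightly held n=2 valence electron can cost more to remove than an n=3 core electron, so the actual values have to decide it.
Tabulated IE_3 (kJ/mol): Li 11815, O 5300, Ca 4912.
So the third ionization energies run Ca < O < Li.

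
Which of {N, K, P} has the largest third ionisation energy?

N

The third ionization energy removes an electron from the +2 ion. For each element: N²⁺ still has 3 valence electrons; K²⁺ is already 1 electron into the core; P²⁺ still has 3 valence electrons.
Usually core removal costs more than valence removal, but here the competition is close: a tightly held n=2 valence electron can cost more to remove than an n=3 core electron, so the actual values have to decide it.
Valence configurations: N²⁺ [He]2s²2p¹, P²⁺ [Ne]3s²3p¹.
Approximate IE_3 values (kJ/mol): N 4578, K 4420, P 2914.
So the third ionization energies run P < K < N.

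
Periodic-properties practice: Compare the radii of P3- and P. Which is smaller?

Forming P3- adds 3 electrons to P. More electron–electron repulsion in the same shell, with unchanged nuclear charge, lets the cloud expand.
An anion is larger than its parent atom: P3- > P.

P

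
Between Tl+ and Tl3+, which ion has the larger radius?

Tl+

Both ions have Z = 81 protons, but Tl3+ has lost more electrons, so its remaining electrons feel a larger effective nuclear charge per electron and are pulled in more tightly.
Higher positive charge → smaller ion, so Tl+ > Tl3+.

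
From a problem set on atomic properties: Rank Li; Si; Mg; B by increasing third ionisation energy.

The third ionization energy removes an electron from the +2 ion. For each element: Li²⁺ is already 1 electron into the core; Si²⁺ still has 2 valence electrons; Mg²⁺ is the bare [Ne] core; B²⁺ still has 1 valence electron.
Core electrons are held far more tightly than valence electrons, so Mg and Li top the IE_3 order.
Valence configurations: Si²⁺ [Ne]3s², B²⁺ [He]2s¹.
Tabulated IE_3 (kJ/mol): Li 11815, Si 3232, Mg 7733, B 3660.
Hence IE_3: Si < B < Mg < Li.

Si, B, Mg, Li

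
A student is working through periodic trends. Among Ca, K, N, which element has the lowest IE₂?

Ca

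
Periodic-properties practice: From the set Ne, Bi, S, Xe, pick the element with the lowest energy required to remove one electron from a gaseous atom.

Removing the outermost electron gets harder across a period and easier down a group.
Here both period and group differ, so the two effects have to be weighed against each other.
S > Bi: relative to Bi, both the across-period and down-group shifts push S's first ionization energy up.
Xe > S: period and group pull opposite ways; the across-period shift dominates (1170 vs 1000 kJ/mol).
Ne > Xe: Ne sits above Xe in group 18, so the down-group effect alone puts Ne higher.
For reference (kJ/mol): Ne 2081, S 1000, Xe 1170, Bi 703.
The lowest energy required to remove one electron from a gaseous atom among these belongs to Bi.

Bi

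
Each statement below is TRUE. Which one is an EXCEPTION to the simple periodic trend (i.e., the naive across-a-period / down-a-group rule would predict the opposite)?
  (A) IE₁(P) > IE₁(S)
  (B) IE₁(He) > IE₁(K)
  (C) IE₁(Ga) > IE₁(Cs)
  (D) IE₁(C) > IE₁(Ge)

(A)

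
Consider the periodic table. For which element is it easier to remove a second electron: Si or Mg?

Mg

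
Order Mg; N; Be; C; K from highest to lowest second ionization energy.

K > N > C > Be > Mg

IE_2 is the cost of taking one more electron from the +1 cation: Mg⁺ still has 1 valence electron; N⁺ still has 4 valence electrons; Be⁺ still has 1 valence electron; C⁺ still has 3 valence electrons; K⁺ is the bare [Ar] core.
Pulling an electron out of a noble-gas core costs far more than removing a remaining valence electron, so K sits at the high end of IE_2.
Valence configurations: Mg⁺ [Ne]3s¹, N⁺ [He]2s²2p², Be⁺ [He]2s¹, C⁺ [He]2s²2p¹.
Approximate IE_2 values (kJ/mol): Mg 1451, N 2856, Be 1757, C 2353, K 3052.
Overall IE_2 order: Mg < Be < C < N < K.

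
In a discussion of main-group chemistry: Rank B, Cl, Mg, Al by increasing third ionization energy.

IE_3 is the cost of taking one more electron from the +2 cation: B²⁺ still has 1 valence electron; Cl²⁺ still has 5 valence electrons; Mg²⁺ is the bare [Ne] core; Al²⁺ still has 1 valence electron.
Breaking into a closed-shell core is much more expensive than removing a leftover valence electron — Mg has the largest IE_3 here.
Valence configurations: B²⁺ [He]2s¹, Cl²⁺ [Ne]3s²3p³, Al²⁺ [Ne]3s¹.
The numbers (kJ/mol): B 3660, Cl 3822, Mg 7733, Al 2745.
Putting it together, IE_3: Al < B < Cl < Mg.

Al < B < Cl < Mg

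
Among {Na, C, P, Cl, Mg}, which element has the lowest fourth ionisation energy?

P

IE_4 is the cost of taking one more electron from the +3 cation: Na³⁺ is already 2 electrons into the core; C³⁺ still has 1 valence electron; P³⁺ still has 2 valence electrons; Cl³⁺ still has 4 valence electrons; Mg³⁺ is already 1 electron into the core.
Core electrons are held far more tightly than valence electrons, so Na and Mg top the IE_4 order.
Valence configurations: C³⁺ [He]2s¹, P³⁺ [Ne]3s², Cl³⁺ [Ne]3s²3p².
Tabulated IE_4 (kJ/mol): Na 9543, C 6223, P 4964, Cl 5159, Mg 10543.
Hence IE_4: P < Cl < C < Na < Mg.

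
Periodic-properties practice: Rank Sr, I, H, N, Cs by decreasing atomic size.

Cs > Sr > I > N > H

Radius decreases left→right (rising Z_eff, same n) and increases top→bottom (higher n).
Here both period and group differ, so the two effects have to be weighed against each other.
N > H: the two effects oppose for this pair; the down-group effect wins (71 vs 32 pm).
I > N: the two effects oppose for this pair; the down-group effect wins (133 vs 71 pm).
Sr > I: both are in period 5; the period trend gives Sr the larger value.
Cs > Sr: relative to Sr, both the across-period and down-group shifts push Cs's atomic radius up.
Tabulated atomic radius (pm): H 32, N 71, Sr 185, I 133, Cs 232.
So from largest to smallest: Cs > Sr > I > N > H.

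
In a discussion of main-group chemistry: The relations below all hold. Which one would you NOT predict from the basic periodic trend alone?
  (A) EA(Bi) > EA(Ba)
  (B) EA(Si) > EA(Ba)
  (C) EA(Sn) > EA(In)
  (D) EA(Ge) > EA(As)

(D)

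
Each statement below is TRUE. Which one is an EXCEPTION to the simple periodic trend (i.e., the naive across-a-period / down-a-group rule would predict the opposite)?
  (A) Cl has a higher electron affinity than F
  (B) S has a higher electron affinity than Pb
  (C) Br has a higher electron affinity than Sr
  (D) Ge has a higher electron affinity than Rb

(A)

The general trend: electron affinity increases across a period and decreases down a group.
(A) Cl (period 3, group 17) vs F (period 2, group 17): the stated order contradicts the simple trend.
(B) S (period 3, group 16) vs Pb (period 6, group 14): the stated order agrees with the simple trend.
(C) Br (period 4, group 17) vs Sr (period 5, group 2): the stated order agrees with the simple trend.
(D) Ge (period 4, group 14) vs Rb (period 5, group 1): the stated order agrees with the simple trend.
The exception is (A): F's small 2p subshell makes the incoming electron feel strong e⁻–e⁻ repulsion, so Cl actually releases more energy on gaining an electron.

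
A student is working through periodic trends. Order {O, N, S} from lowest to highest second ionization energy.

S < N < O

Consider each +1 ion: O⁺ still has 5 valence electrons; N⁺ still has 4 valence electrons; S⁺ still has 5 valence electrons.
All are still removing valence electrons, so compare the +1 ions as you would atoms: IE_2 generally rises across a period (higher Z_eff) and falls down a group (larger shell), subject to the usual subshell exceptions.
Valence configurations: O⁺ [He]2s²2p³, N⁺ [He]2s²2p², S⁺ [Ne]3s²3p³.
Approximate IE_2 values (kJ/mol): O 3388, N 2856, S 2252.
Hence IE_2: S < N < O.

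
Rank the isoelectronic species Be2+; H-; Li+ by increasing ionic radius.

All of these have 2 electrons, so size is governed by nuclear charge alone: the more protons, the stronger the pull on the same electron cloud, and the smaller the ion.
Nuclear charges: Be2+ (Z=4), Li+ (Z=3), H- (Z=1).
Smallest to largest: Be2+ < Li+ < H-.

Be2+, Li+, H-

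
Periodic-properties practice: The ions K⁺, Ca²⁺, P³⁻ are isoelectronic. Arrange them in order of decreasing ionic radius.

All of these have 18 electrons, so size is governed by nuclear charge alone: the more protons, the stronger the pull on the same electron cloud, and the smaller the ion.
Nuclear charges: Ca²⁺ (Z=20), K⁺ (Z=19), P³⁻ (Z=15).
Largest to smallest: P³⁻ > K⁺ > Ca²⁺.

P³⁻, K⁺, Ca²⁺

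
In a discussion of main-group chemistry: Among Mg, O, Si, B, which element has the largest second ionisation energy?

The second ionization energy removes an electron from the +1 ion. For each element: Mg⁺ still has 1 valence electron; O⁺ still has 5 valence electrons; Si⁺ still has 3 valence electrons; B⁺ still has 2 valence electrons.
All are still removing valence electrons, so compare the +1 ions as you would atoms: IE_2 generally rises across a period (higher Z_eff) and falls down a group (larger shell), subject to the usual subshell exceptions.
Valence configurations: Mg⁺ [Ne]3s¹, O⁺ [He]2s²2p³, Si⁺ [Ne]3s²3p¹, B⁺ [He]2s².
The numbers (kJ/mol): Mg 1451, O 3388, Si 1577, B 2427.
Overall IE_2 order: Mg < Si < B < O.

O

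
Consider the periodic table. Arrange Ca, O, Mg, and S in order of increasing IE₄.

S, Ca, O, Mg

IE_4 is the cost of taking one more electron from the +3 cation: Ca³⁺ is already 1 electron into the core; O³⁺ still has 3 valence electrons; Mg³⁺ is already 1 electron into the core; S³⁺ still has 3 valence electrons.
Usually core removal costs more than valence removal, but here the competition is close: a tightly held n=2 valence electron can cost more to remove than an n=3 core electron, so the actual values have to decide it.
Valence configurations: O³⁺ [He]2s²2p¹, S³⁺ [Ne]3s²3p¹.
Approximate IE_4 values (kJ/mol): Ca 6491, O 7469, Mg 10543, S 4556.
So the fourth ionization energies run S < Ca < O < Mg.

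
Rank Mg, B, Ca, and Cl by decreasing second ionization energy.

B > Cl > Mg > Ca

The second ionization energy removes an electron from the +1 ion. For each element: Mg⁺ still has 1 valence electron; B⁺ still has 2 valence electrons; Ca⁺ still has 1 valence electron; Cl⁺ still has 6 valence electrons.
All are still removing valence electrons, so compare the +1 ions as you would atoms: IE_2 generally rises across a period (higher Z_eff) and falls down a group (larger shell), subject to the usual subshell exceptions.
Valence configurations: Mg⁺ [Ne]3s¹, B⁺ [He]2s², Ca⁺ [Ar]4s¹, Cl⁺ [Ne]3s²3p⁴.
Approximate IE_2 values (kJ/mol): Mg 1451, B 2427, Ca 1145, Cl 2298.
Overall IE_2 order: Ca < Mg < Cl < B.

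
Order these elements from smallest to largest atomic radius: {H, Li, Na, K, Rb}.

H is in period 1, group 1; Li is in period 2, group 1; Na is in period 3, group 1; K is in period 4, group 1; Rb is in period 5, group 1.
Moving right in a period, electrons are added to the same shell under a stronger nuclear pull, so atoms get smaller; moving down, a new shell is opened and atoms get larger.
All are in group 1, so atomic radius increases down the group.
So from smallest to largest: H < Li < Na < K < Rb.

H, Li, Na, K, Rb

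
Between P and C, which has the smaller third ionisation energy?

P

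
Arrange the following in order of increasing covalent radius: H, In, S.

H is in period 1, group 1; S is in period 3, group 16; In is in period 5, group 13.
Moving right in a period, electrons are added to the same shell under a stronger nuclear pull, so atoms get smaller; moving down, a new shell is opened and atoms get larger.
Neither a single period nor a single group — weigh both effects.
S > H: the two effects oppose for this pair; the down-group effect wins (103 vs 32 pm).
In > S: both effects reinforce here, so In is clearly the larger of the two.
For reference (pm): H 32, S 103, In 142.
So from smallest to largest: H < S < In.

H < S < In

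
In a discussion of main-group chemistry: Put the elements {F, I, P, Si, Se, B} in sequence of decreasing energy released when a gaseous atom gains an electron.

B is in period 2, group 13; F is in period 2, group 17; Si is in period 3, group 14; P is in period 3, group 15; Se is in period 4, group 16; I is in period 5, group 17.
Adding an electron releases more energy for atoms nearer the top right (short of the noble gases).
These span different periods and groups, so the two trends combine.
P > B: the two effects oppose for this pair; the across-period effect wins (72 vs 27 kJ/mol).
Si > P: this pair runs against the simple trend — see the exception note.
Se > Si: period and group pull opposite ways; the across-period shift dominates (195 vs 134 kJ/mol).
I > Se: period and group pull opposite ways; the across-period shift dominates (295 vs 195 kJ/mol).
F > I: they share group 17; the group trend gives F the larger value.
Note the exception: Si has a higher electron affinity than P, contrary to the simple trend — adding an electron to P's half-filled 3p³ is unfavourable, so Si (3p²) has the more exothermic EA.
Tabulated electron affinity (kJ/mol): B 27, F 328, Si 134, P 72, Se 195, I 295.
So from highest to lowest: F > I > Se > Si > P > B.

F > I > Se > Si > P > B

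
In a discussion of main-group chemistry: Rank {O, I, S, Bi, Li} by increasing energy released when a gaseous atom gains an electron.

Li < Bi < O < S < I

Li is in period 2, group 1; O is in period 2, group 16; S is in period 3, group 16; I is in period 5, group 17; Bi is in period 6, group 15.
Electron affinity generally becomes more exothermic across a period toward the halogens and less exothermic down a group.
Neither a single period nor a single group — weigh both effects.
Bi > Li: the two effects oppose for this pair; the across-period effect wins (91 vs 60 kJ/mol).
O > Bi: both effects reinforce here, so O is clearly the higher of the two.
S > O: this pair runs against the simple trend — see the exception note.
I > S: the two effects oppose for this pair; the across-period effect wins (295 vs 200 kJ/mol).
Note the exception: S has a higher electron affinity than O, contrary to the simple trend — the compact 2p subshell of O repels the added electron more than S's larger 3p does.
For reference (kJ/mol): Li 60, O 141, S 200, I 295, Bi 91.
So from lowest to highest: Li < Bi < O < S < I.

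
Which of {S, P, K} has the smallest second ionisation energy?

Consider each +1 ion: S⁺ still has 5 valence electrons; P⁺ still has 4 valence electrons; K⁺ is the bare [Ar] core.
Core electrons are held far more tightly than valence electrons, so K tops the IE_2 order.
Valence configurations: S⁺ [Ne]3s²3p³, P⁺ [Ne]3s²3p².
Tabulated IE_2 (kJ/mol): S 2252, P 1907, K 3052.
Putting it together, IE_2: P < S < K.

P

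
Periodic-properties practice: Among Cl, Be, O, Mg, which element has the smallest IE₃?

Cl

After 2 electrons have been removed, what remains? Cl²⁺ still has 5 valence electrons; Be²⁺ is the bare [He] core; O²⁺ still has 4 valence electrons; Mg²⁺ is the bare [Ne] core.
Pulling an electron out of a noble-gas core costs far more than removing a remaining valence electron, so Mg and Be sit at the high end of IE_3.
Valence configurations: Cl²⁺ [Ne]3s²3p³, O²⁺ [He]2s²2p².
Tabulated IE_3 (kJ/mol): Cl 3822, Be 14849, O 5300, Mg 7733.
Putting it together, IE_3: Cl < O < Mg < Be.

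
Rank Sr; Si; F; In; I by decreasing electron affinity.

Adding an electron releases more energy for atoms nearer the top right (short of the noble gases).
These span different periods and groups, so the two trends combine.
In > Sr: both are in period 5; the period trend gives In the larger value.
Si > In: both effects reinforce here, so Si is clearly the higher of the two.
I > Si: the two effects oppose for this pair; the across-period effect wins (295 vs 134 kJ/mol).
F > I: F sits above I in group 17, so the down-group effect alone puts F higher.
Tabulated electron affinity (kJ/mol): F 328, Si 134, Sr 5, In 29, I 295.
So from highest to lowest: F > I > Si > In > Sr.

F > I > Si > In > Sr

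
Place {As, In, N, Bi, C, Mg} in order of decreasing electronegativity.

C is in period 2, group 14; N is in period 2, group 15; Mg is in period 3, group 2; As is in period 4, group 15; In is in period 5, group 13; Bi is in period 6, group 15.
EN rises left→right (higher Z_eff, smaller atoms) and falls top→bottom (larger, more shielded atoms).
Neither a single period nor a single group — weigh both effects.
In > Mg: the two effects oppose for this pair; the across-period effect wins (1.78 vs 1.31).
Bi > In: period and group pull opposite ways; the across-period shift dominates (2.02 vs 1.78).
As > Bi: As sits above Bi in group 15, so the down-group effect alone puts As higher.
C > As: the two effects oppose for this pair; the down-group effect wins (2.55 vs 2.18).
N > C: N lies to the right of C in period 2, so the across-period effect alone puts N higher.
For reference (Pauling): C 2.55, N 3.04, Mg 1.31, As 2.18, In 1.78, Bi 2.02.
So from highest to lowest: N > C > As > Bi > In > Mg.

N > C > As > Bi > In > Mg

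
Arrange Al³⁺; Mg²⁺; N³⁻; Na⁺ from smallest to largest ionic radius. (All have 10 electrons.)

All of these have 10 electrons, so size is governed by nuclear charge alone: the more protons, the stronger the pull on the same electron cloud, and the smaller the ion.
Nuclear charges: Al³⁺ (Z=13), Mg²⁺ (Z=12), Na⁺ (Z=11), N³⁻ (Z=7).
Smallest to largest: Al³⁺ < Mg²⁺ < Na⁺ < N³⁻.

Al³⁺ < Mg²⁺ < Na⁺ < N³⁻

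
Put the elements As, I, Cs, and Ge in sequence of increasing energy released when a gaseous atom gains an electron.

Cs, As, Ge, I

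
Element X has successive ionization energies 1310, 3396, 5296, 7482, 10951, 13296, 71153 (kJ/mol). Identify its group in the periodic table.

Group 16

Look for the largest jump between consecutive ionization energies: IE7/IE6 ≈ 5.4, far larger than any earlier ratio.
That jump marks the point where a core electron is being removed. So the atom has 6 valence electrons.
A main-group element with 6 valence electrons is in group 16.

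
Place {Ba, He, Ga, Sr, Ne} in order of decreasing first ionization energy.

He is in period 1, group 18; Ne is in period 2, group 18; Ga is in period 4, group 13; Sr is in period 5, group 2; Ba is in period 6, group 2.
Removing the outermost electron gets harder across a period and easier down a group.
Neither a single period nor a single group — weigh both effects.
Sr > Ba: they share group 2; the group trend gives Sr the larger value.
Ga > Sr: relative to Sr, both the across-period and down-group shifts push Ga's first ionization energy up.
Ne > Ga: relative to Ga, both the across-period and down-group shifts push Ne's first ionization energy up.
He > Ne: they share group 18; the group trend gives He the larger value.
Tabulated first ionization energy (kJ/mol): He 2372, Ne 2081, Ga 579, Sr 550, Ba 503.
So from highest to lowest: He > Ne > Ga > Sr > Ba.

He, Ne, Ga, Sr, Ba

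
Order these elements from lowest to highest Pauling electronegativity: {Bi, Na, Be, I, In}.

Na < Be < In < Bi < I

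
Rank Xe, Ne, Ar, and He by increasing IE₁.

He is in period 1, group 18; Ne is in period 2, group 18; Ar is in period 3, group 18; Xe is in period 5, group 18.
IE₁ increases left→right with effective nuclear charge and decreases top→bottom as the valence shell moves farther out.
All are in group 18, so first ionization energy increases up the group.
So from lowest to highest: Xe < Ar < Ne < He.

Xe, Ar, Ne, He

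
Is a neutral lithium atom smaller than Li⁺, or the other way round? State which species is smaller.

Forming Li⁺ removes 1 electron from Li. Fewer electrons for the same nuclear charge means less shielding and a higher Z_eff on the remaining electrons, and for main-group metals the entire outer shell is lost.
A cation is smaller than its parent atom: Li⁺ < Li.

Li⁺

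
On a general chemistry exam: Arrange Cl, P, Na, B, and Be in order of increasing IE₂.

Be < P < Cl < B < Na

Consider each +1 ion: Cl⁺ still has 6 valence electrons; P⁺ still has 4 valence electrons; Na⁺ is the bare [Ne] core; B⁺ still has 2 valence electrons; Be⁺ still has 1 valence electron.
Breaking into a closed-shell core is much more expensive than removing a leftover valence electron — Na has the largest IE_2 here.
Valence configurations: Cl⁺ [Ne]3s²3p⁴, P⁺ [Ne]3s²3p², B⁺ [He]2s², Be⁺ [He]2s¹.
The numbers (kJ/mol): Cl 2298, P 1907, Na 4562, B 2427, Be 1757.
Hence IE_2: Be < P < Cl < B < Na.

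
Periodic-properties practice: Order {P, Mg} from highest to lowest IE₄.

Mg > P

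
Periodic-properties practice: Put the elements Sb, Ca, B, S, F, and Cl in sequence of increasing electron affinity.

Ca < B < Sb < S < F < Cl

B is in period 2, group 13; F is in period 2, group 17; S is in period 3, group 16; Cl is in period 3, group 17; Ca is in period 4, group 2; Sb is in period 5, group 15.
Electron affinity generally becomes more exothermic across a period toward the halogens and less exothermic down a group.
Neither a single period nor a single group — weigh both effects.
B > Ca: both effects reinforce here, so B is clearly the higher of the two.
Sb > B: the two effects oppose for this pair; the across-period effect wins (103 vs 27 kJ/mol).
S > Sb: both effects reinforce here, so S is clearly the higher of the two.
F > S: both effects reinforce here, so F is clearly the higher of the two.
Cl > F: this pair runs against the simple trend — see the exception note.
Note the exception: Cl has a higher electron affinity than F, contrary to the simple trend — F's small 2p subshell makes the incoming electron feel strong e⁻–e⁻ repulsion, so Cl actually releases more energy on gaining an electron.
Tabulated electron affinity (kJ/mol): B 27, F 328, S 200, Cl 349, Ca 2, Sb 103.
So from lowest to highest: Ca < B < Sb < S < F < Cl.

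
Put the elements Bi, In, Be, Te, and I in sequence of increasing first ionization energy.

In < Bi < Te < Be < I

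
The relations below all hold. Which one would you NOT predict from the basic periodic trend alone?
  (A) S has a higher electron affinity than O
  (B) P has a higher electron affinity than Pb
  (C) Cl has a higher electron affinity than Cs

The general trend: electron affinity increases across a period and decreases down a group.
(A) S (period 3, group 16) vs O (period 2, group 16): the stated order contradicts the simple trend.
(B) P (period 3, group 15) vs Pb (period 6, group 14): the stated order agrees with the simple trend.
(C) Cl (period 3, group 17) vs Cs (period 6, group 1): the stated order agrees with the simple trend.
The exception is (A): the compact 2p subshell of O repels the added electron more than S's larger 3p does.

(A)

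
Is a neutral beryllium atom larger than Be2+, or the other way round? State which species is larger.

Be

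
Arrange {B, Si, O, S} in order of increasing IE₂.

Si < S < B < O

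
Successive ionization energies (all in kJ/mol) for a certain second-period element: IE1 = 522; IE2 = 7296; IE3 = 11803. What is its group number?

Group 1

Look for the largest jump between consecutive ionization energies: IE2/IE1 ≈ 14.0, far larger than any earlier ratio.
That jump marks the point where a core electron is being removed. So the atom has 1 valence electron.
A main-group element with 1 valence electron is in group 1.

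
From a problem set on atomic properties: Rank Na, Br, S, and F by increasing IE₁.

F is in period 2, group 17; Na is in period 3, group 1; S is in period 3, group 16; Br is in period 4, group 17.
IE₁ increases left→right with effective nuclear charge and decreases top→bottom as the valence shell moves farther out.
Neither a single period nor a single group — weigh both effects.
S > Na: S lies to the right of Na in period 3, so the across-period effect alone puts S higher.
Br > S: the two effects oppose for this pair; the across-period effect wins (1140 vs 1000 kJ/mol).
F > Br: F sits above Br in group 17, so the down-group effect alone puts F higher.
Tabulated first ionization energy (kJ/mol): F 1681, Na 496, S 1000, Br 1140.
So from lowest to highest: Na < S < Br < F.

Na < S < Br < F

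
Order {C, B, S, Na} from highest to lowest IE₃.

Na, C, B, S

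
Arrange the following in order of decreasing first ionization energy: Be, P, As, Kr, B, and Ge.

Be is in period 2, group 2; B is in period 2, group 13; P is in period 3, group 15; Ge is in period 4, group 14; As is in period 4, group 15; Kr is in period 4, group 18.
Removing the outermost electron gets harder across a period and easier down a group.
These span different periods and groups, so the two trends combine.
B > Ge: the two effects oppose for this pair; the down-group effect wins (801 vs 762 kJ/mol).
Be > B: this pair runs against the simple trend — see the exception note.
As > Be: the two effects oppose for this pair; the across-period effect wins (947 vs 900 kJ/mol).
P > As: they share group 15; the group trend gives P the larger value.
Kr > P: period and group pull opposite ways; the across-period shift dominates (1351 vs 1012 kJ/mol).
Note the exception: Be has a higher first ionization energy than B, contrary to the simple trend — removing B's lone 2p electron is easier than breaking Be's filled 2s².
For reference (kJ/mol): Be 900, B 801, P 1012, Ge 762, As 947, Kr 1351.
So from highest to lowest: Kr > P > As > Be > B > Ge.

Kr, P, As, Be, B, Ge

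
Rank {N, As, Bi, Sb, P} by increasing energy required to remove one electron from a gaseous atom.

Bi < Sb < As < P < N

N is in period 2, group 15; P is in period 3, group 15; As is in period 4, group 15; Sb is in period 5, group 15; Bi is in period 6, group 15.
Across a period the outer electron is held more tightly (higher IE₁); down a group it sits in a higher shell, more shielded, and comes off more easily.
All are in group 15, so first ionization energy increases up the group.
So from lowest to highest: Bi < Sb < As < P < N.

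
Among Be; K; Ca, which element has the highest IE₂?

K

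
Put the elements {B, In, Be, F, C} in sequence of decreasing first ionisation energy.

First ionization energy rises across a period (greater Z_eff holds electrons more tightly) and falls down a group (valence electrons are farther from the nucleus).
These span different periods and groups, so the two trends combine.
B > In: B sits above In in group 13, so the down-group effect alone puts B higher.
Be > B: this pair runs against the simple trend — see the exception note.
C > Be: both are in period 2; the period trend gives C the larger value.
F > C: both are in period 2; the period trend gives F the larger value.
Note the exception: Be has a higher first ionization energy than B, contrary to the simple trend — removing B's lone 2p electron is easier than breaking Be's filled 2s².
For reference (kJ/mol): Be 900, B 801, C 1086, F 1681, In 558.
So from highest to lowest: F > C > Be > B > In.

F > C > Be > B > In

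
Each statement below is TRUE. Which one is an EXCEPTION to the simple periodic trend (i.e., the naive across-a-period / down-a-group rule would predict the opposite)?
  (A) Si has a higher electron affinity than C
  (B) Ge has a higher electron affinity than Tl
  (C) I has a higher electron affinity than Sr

(A)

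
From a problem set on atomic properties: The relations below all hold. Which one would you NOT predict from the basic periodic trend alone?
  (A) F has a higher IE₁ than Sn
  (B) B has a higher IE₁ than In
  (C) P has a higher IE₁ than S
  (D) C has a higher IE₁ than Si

(C)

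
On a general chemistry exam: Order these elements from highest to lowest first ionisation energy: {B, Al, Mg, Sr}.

B, Mg, Al, Sr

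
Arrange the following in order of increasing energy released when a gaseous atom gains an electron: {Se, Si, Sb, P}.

P < Sb < Si < Se

Si is in period 3, group 14; P is in period 3, group 15; Se is in period 4, group 16; Sb is in period 5, group 15.
Electron affinity generally becomes more exothermic across a period toward the halogens and less exothermic down a group.
Here both period and group differ, so the two effects have to be weighed against each other.
Sb > P: this pair runs against the simple trend — see the exception note.
Si > Sb: the two effects oppose for this pair; the down-group effect wins (134 vs 103 kJ/mol).
Se > Si: period and group pull opposite ways; the across-period shift dominates (195 vs 134 kJ/mol).
Note the exception: Sb has a higher electron affinity than P, contrary to the simple trend — both are half-filled np³, but the pairing/repulsion penalty for the added electron shrinks as the p orbitals become larger and more diffuse down the group, and for Sb that outweighs the weaker nuclear attraction.
Note the exception: Si has a higher electron affinity than P, contrary to the simple trend — adding an electron to P's half-filled 3p³ is unfavourable, so Si (3p²) has the more exothermic EA.
For reference (kJ/mol): Si 134, P 72, Se 195, Sb 103.
So from lowest to highest: P < Sb < Si < Se.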